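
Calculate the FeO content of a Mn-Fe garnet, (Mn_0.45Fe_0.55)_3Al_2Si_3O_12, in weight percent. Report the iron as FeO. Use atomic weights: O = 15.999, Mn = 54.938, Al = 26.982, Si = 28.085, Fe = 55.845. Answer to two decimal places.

23.87 wt%

Formula mass = 496.518 g/mol.
1.65 Fe → 1.6500 mol FeO per formula unit; M(FeO) = 71.844, so FeO mass = 118.543 g.
118.543/496.518 × 100 = 23.87 wt%.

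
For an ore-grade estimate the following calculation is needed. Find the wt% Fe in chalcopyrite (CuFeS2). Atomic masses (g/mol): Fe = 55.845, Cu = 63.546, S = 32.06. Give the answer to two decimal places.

30.43 wt%

M(CuFeS2) = 183.511 g/mol.
Fe contributes 1 × 55.845 = 55.845 g per mole.
55.845/183.511 = 0.3043 → 30.43%.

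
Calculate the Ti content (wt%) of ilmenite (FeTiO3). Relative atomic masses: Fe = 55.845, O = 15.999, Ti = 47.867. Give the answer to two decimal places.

M(FeTiO3) = 151.709 g/mol.
Ti contributes 1 × 47.867 = 47.867 g per mole.
47.867/151.709 = 0.3155 → 31.55%.

31.55 wt%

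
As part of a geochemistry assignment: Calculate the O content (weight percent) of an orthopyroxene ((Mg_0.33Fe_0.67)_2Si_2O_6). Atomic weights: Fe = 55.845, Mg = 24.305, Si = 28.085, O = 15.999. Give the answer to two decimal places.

39.50 weight percent

Molar mass of (Mg_0.33Fe_0.67)_2Si_2O_6: 0.66*24.305 + 1.34*55.845 + 2*28.085 + 6*15.999 = 243.038 g/mol.
Mass of O per formula unit: 6 × 15.999 = 95.994 g.
Weight fraction O = 95.994 / 243.038 = 0.3950.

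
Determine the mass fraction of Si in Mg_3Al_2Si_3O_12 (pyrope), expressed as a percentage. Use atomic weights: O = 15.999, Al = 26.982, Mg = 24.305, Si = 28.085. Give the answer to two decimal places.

Formula mass = 3*24.305 + 2*26.982 + 3*28.085 + 12*15.999 = 403.122 g/mol, of which 84.255 g is Si.
So Si makes up 84.255/403.122 = 0.2090 of the mass, i.e. 20.90%.

20.90 weight percent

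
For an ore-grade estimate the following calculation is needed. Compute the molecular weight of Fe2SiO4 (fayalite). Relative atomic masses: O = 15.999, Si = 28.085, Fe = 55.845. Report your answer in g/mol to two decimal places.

203.77 g/mol

M = 2(55.845) + 1(28.085) + 4(15.999)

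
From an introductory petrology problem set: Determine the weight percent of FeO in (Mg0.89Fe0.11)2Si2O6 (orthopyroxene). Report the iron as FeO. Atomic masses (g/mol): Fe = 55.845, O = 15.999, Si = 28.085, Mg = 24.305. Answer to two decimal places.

7.61 wt%

M((Mg0.89Fe0.11)2Si2O6) = 207.713 g/mol; M(FeO) = 71.844 g/mol.
Moles FeO per formula unit = 0.22 Fe ÷ 1 = 0.2200.
FeO fraction = (0.2200 × 71.844) / 207.713 = 15.806/207.713 = 0.0761.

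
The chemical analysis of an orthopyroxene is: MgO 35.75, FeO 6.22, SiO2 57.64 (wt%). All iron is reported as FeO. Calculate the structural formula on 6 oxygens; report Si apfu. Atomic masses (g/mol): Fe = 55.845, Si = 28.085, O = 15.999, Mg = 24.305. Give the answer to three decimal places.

MgO (M=40.304): mol = 0.88701; Mg = 0.88701, O = 0.88701.
FeO (M=71.844): mol = 0.08658; Fe = 0.08658, O = 0.08658.
SiO2 (M=60.083): mol = 0.95934; Si = 0.95934, O = 1.91868.
ΣO = 2.89227; factor = 6/ΣO = 2.07450.
Si apfu = 0.95934 × 2.07450 = 1.990.

1.990 Si apfu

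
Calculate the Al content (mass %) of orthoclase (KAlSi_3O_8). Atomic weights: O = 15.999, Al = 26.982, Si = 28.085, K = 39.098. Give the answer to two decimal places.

Formula mass = 1×39.098 + 1×26.982 + 3×28.085 + 8×15.999 = 278.327 g/mol, of which 26.982 g is Al.
So Al makes up 26.982/278.327 = 0.0969 of the mass, i.e. 9.69%.

9.69 mass %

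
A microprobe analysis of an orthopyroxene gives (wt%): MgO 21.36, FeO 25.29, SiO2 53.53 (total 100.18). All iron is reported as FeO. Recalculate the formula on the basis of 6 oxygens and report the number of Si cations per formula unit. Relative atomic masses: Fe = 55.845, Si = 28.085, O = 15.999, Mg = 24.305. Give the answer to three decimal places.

2.007 Si apfu

MgO: 21.36/40.304 = 0.52997 mol → 0.52997 mol Mg, 0.52997 mol O.
FeO: 25.29/71.844 = 0.35201 mol → 0.35201 mol Fe, 0.35201 mol O.
SiO2: 53.53/60.083 = 0.89093 mol → 0.89093 mol Si, 1.78186 mol O.
Total oxygen = 2.66384 mol. Normalization factor = 6/2.66384 = 2.25239.
Si per 6 O = 0.89093 × 2.25239 = 2.007.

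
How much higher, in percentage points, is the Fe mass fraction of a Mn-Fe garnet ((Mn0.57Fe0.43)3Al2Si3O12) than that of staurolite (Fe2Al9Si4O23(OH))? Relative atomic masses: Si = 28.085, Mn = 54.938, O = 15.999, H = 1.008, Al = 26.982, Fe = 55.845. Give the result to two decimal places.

1.41 percentage points

Fe in (Mn0.57Fe0.43)3Al2Si3O12: molar mass 496.191 g/mol; 1.29×55.845 = 72.040 g → 14.52 wt%.
Fe in Fe2Al9Si4O23(OH): molar mass 851.852 g/mol; 2×55.845 = 111.690 g → 13.11 wt%.
Difference = 14.52 − 13.11 = 1.41 percentage points.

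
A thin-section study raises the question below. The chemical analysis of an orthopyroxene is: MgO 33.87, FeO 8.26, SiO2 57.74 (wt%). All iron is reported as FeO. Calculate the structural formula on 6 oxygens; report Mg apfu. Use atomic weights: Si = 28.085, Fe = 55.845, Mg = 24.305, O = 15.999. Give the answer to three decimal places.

33.87 wt% MgO ÷ 40.304 g/mol = 0.84036 mol, giving 0.84036 Mg and 0.84036 O.
8.26 wt% FeO ÷ 71.844 g/mol = 0.11497 mol, giving 0.11497 Fe and 0.11497 O.
57.74 wt% SiO2 ÷ 60.083 g/mol = 0.96100 mol, giving 0.96100 Si and 1.92200 O.
Oxygen sums to 2.87733; scaling by 6/2.87733 = 2.08527 puts the formula on 6 O.
Mg: 0.84036 × 2.08527 = 1.752 atoms per formula unit.

1.752 Mg apfu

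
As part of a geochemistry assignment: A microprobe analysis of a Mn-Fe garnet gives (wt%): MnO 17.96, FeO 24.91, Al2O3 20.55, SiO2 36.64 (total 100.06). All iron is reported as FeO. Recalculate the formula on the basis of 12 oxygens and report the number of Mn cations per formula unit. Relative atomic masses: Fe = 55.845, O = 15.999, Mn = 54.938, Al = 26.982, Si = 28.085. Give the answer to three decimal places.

MnO (M=70.937): mol = 0.25318; Mn = 0.25318, O = 0.25318.
FeO (M=71.844): mol = 0.34672; Fe = 0.34672, O = 0.34672.
Al2O3 (M=101.961): mol = 0.20155; Al = 0.40310, O = 0.60465.
SiO2 (M=60.083): mol = 0.60982; Si = 0.60982, O = 1.21964.
ΣO = 2.42419; factor = 12/ΣO = 4.95011.
Mn apfu = 0.25318 × 4.95011 = 1.253.

1.253 Mn apfu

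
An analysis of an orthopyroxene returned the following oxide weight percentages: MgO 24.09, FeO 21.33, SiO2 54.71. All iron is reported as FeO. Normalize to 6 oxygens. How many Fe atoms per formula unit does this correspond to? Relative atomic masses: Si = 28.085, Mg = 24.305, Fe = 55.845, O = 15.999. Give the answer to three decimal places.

24.09 wt% MgO ÷ 40.304 g/mol = 0.59771 mol, giving 0.59771 Mg and 0.59771 O.
21.33 wt% FeO ÷ 71.844 g/mol = 0.29689 mol, giving 0.29689 Fe and 0.29689 O.
54.71 wt% SiO2 ÷ 60.083 g/mol = 0.91057 mol, giving 0.91057 Si and 1.82114 O.
Oxygen sums to 2.71574; scaling by 6/2.71574 = 2.20934 puts the formula on 6 O.
Fe: 0.29689 × 2.20934 = 0.656 atoms per formula unit.

0.656 Fe apfu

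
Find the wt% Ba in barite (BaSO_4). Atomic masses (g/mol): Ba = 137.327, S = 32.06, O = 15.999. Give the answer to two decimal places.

58.84 mass %

M(BaSO_4) = 233.383 g/mol.
Ba contributes 1 × 137.327 = 137.327 g per mole.
137.327/233.383 = 0.5884 → 58.84%.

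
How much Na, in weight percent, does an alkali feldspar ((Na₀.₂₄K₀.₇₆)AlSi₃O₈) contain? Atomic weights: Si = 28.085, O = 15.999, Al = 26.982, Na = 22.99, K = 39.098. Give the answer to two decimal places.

2.01 weight percent

M((Na₀.₂₄K₀.₇₆)AlSi₃O₈) = 274.461 g/mol.
Na contributes 0.24 × 22.99 = 5.518 g per mole.
5.518/274.461 = 0.0201 → 2.01%.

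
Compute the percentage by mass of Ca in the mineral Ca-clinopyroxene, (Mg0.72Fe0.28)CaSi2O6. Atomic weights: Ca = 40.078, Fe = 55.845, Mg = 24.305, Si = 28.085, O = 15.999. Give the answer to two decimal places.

17.78 wt%

M((Mg0.72Fe0.28)CaSi2O6) = 225.378 g/mol.
Ca contributes 1 × 40.078 = 40.078 g per mole.
40.078/225.378 = 0.1778 → 17.78%.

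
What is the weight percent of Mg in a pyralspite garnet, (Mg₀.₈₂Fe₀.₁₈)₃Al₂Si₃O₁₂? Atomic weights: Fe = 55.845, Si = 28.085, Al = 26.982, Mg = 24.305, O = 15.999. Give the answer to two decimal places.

14.23 mass %

Formula mass = 2.46·24.305 + 0.54·55.845 + 2·26.982 + 3·28.085 + 12·15.999 = 420.154 g/mol, of which 59.790 g is Mg.
So Mg makes up 59.790/420.154 = 0.1423 of the mass, i.e. 14.23%.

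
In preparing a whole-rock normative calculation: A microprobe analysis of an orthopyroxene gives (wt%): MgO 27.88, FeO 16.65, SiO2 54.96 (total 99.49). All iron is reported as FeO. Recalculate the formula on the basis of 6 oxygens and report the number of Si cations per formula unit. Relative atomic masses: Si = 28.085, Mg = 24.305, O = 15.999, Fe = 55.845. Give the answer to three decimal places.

1.994 Si apfu

MgO: 27.88/40.304 = 0.69174 mol → 0.69174 mol Mg, 0.69174 mol O.
FeO: 16.65/71.844 = 0.23175 mol → 0.23175 mol Fe, 0.23175 mol O.
SiO2: 54.96/60.083 = 0.91473 mol → 0.91473 mol Si, 1.82946 mol O.
Total oxygen = 2.75295 mol. Normalization factor = 6/2.75295 = 2.17948.
Si per 6 O = 0.91473 × 2.17948 = 1.994.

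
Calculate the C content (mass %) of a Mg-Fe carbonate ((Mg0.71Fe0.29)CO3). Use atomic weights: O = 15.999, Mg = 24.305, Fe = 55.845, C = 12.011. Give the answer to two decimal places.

12.85 mass %

M((Mg0.71Fe0.29)CO3) = 93.460 g/mol.
C contributes 1 × 12.011 = 12.011 g per mole.
12.011/93.460 = 0.1285 → 12.85%.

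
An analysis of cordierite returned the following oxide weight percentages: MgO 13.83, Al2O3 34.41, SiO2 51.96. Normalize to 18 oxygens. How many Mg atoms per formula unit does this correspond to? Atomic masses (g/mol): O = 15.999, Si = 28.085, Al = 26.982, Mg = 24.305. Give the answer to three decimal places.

MgO (M=40.304): mol = 0.34314; Mg = 0.34314, O = 0.34314.
Al2O3 (M=101.961): mol = 0.33748; Al = 0.67496, O = 1.01244.
SiO2 (M=60.083): mol = 0.86480; Si = 0.86480, O = 1.72960.
ΣO = 3.08518; factor = 18/ΣO = 5.83434.
Mg apfu = 0.34314 × 5.83434 = 2.002.

2.002 Mg apfu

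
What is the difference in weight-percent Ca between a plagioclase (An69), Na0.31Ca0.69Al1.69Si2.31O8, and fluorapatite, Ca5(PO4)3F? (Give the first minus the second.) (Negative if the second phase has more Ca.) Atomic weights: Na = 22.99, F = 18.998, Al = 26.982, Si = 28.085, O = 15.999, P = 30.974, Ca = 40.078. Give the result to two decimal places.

Ca in Na0.31Ca0.69Al1.69Si2.31O8: molar mass 273.249 g/mol; 0.69×40.078 = 27.654 g → 10.12 wt%.
Ca in Ca5(PO4)3F: molar mass 504.298 g/mol; 5×40.078 = 200.390 g → 39.74 wt%.
Difference = 10.12 − 39.74 = -29.62 percentage points.

-29.62 percentage points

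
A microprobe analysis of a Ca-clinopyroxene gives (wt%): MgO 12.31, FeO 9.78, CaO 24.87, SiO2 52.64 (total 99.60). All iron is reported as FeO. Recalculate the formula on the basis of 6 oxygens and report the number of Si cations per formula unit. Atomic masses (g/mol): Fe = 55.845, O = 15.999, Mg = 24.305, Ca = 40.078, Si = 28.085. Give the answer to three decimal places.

MgO: 12.31/40.304 = 0.30543 mol → 0.30543 mol Mg, 0.30543 mol O.
FeO: 9.78/71.844 = 0.13613 mol → 0.13613 mol Fe, 0.13613 mol O.
CaO: 24.87/56.077 = 0.44350 mol → 0.44350 mol Ca, 0.44350 mol O.
SiO2: 52.64/60.083 = 0.87612 mol → 0.87612 mol Si, 1.75224 mol O.
Total oxygen = 2.63730 mol. Normalization factor = 6/2.63730 = 2.27505.
Si per 6 O = 0.87612 × 2.27505 = 1.993.

1.993 Si apfu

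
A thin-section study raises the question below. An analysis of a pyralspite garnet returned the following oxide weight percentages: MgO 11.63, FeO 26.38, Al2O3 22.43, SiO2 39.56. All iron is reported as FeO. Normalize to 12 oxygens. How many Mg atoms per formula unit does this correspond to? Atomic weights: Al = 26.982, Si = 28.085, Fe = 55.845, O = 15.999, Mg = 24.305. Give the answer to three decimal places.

1.315 Mg apfu

MgO (M=40.304): mol = 0.28856; Mg = 0.28856, O = 0.28856.
FeO (M=71.844): mol = 0.36718; Fe = 0.36718, O = 0.36718.
Al2O3 (M=101.961): mol = 0.21999; Al = 0.43998, O = 0.65997.
SiO2 (M=60.083): mol = 0.65842; Si = 0.65842, O = 1.31684.
ΣO = 2.63255; factor = 12/ΣO = 4.55832.
Mg apfu = 0.28856 × 4.55832 = 1.315.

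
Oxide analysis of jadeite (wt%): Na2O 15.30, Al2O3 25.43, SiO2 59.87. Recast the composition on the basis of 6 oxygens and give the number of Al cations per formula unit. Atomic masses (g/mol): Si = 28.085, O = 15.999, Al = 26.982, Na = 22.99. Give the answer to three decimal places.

Na2O (M=61.979): mol = 0.24686; Na = 0.49372, O = 0.24686.
Al2O3 (M=101.961): mol = 0.24941; Al = 0.49882, O = 0.74823.
SiO2 (M=60.083): mol = 0.99645; Si = 0.99645, O = 1.99290.
ΣO = 2.98799; factor = 6/ΣO = 2.00804.
Al apfu = 0.49882 × 2.00804 = 1.002.

1.002 Al apfu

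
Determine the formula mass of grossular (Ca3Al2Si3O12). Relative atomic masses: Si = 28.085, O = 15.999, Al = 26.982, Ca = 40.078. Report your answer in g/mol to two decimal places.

M = 3×40.078 + 2×26.982 + 3×28.085 + 12×15.999

450.44 g/mol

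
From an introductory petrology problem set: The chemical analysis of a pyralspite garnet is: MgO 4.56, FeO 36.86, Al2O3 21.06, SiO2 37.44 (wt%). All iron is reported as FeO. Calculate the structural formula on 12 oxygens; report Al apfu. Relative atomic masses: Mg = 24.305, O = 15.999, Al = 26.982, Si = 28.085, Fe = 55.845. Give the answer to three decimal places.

1.989 Al apfu

MgO (M=40.304): mol = 0.11314; Mg = 0.11314, O = 0.11314.
FeO (M=71.844): mol = 0.51306; Fe = 0.51306, O = 0.51306.
Al2O3 (M=101.961): mol = 0.20655; Al = 0.41310, O = 0.61965.
SiO2 (M=60.083): mol = 0.62314; Si = 0.62314, O = 1.24628.
ΣO = 2.49213; factor = 12/ΣO = 4.81516.
Al apfu = 0.41310 × 4.81516 = 1.989.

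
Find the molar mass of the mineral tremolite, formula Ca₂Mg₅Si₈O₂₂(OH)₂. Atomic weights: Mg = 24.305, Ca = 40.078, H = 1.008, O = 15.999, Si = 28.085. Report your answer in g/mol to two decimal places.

M = 2(40.078) + 5(24.305) + 8(28.085) + 24(15.999) + 2(1.008)

812.35 g/mol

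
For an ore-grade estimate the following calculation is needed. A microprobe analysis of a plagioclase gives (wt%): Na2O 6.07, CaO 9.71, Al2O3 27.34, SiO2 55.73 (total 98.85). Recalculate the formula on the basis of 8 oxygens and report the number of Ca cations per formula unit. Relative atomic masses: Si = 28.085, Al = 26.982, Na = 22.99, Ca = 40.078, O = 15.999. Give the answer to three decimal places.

0.473 Ca apfu

Na2O: 6.07/61.979 = 0.09794 mol → 0.19588 mol Na, 0.09794 mol O.
CaO: 9.71/56.077 = 0.17315 mol → 0.17315 mol Ca, 0.17315 mol O.
Al2O3: 27.34/101.961 = 0.26814 mol → 0.53628 mol Al, 0.80442 mol O.
SiO2: 55.73/60.083 = 0.92755 mol → 0.92755 mol Si, 1.85510 mol O.
Total oxygen = 2.93061 mol. Normalization factor = 8/2.93061 = 2.72981.
Ca per 8 O = 0.17315 × 2.72981 = 0.473.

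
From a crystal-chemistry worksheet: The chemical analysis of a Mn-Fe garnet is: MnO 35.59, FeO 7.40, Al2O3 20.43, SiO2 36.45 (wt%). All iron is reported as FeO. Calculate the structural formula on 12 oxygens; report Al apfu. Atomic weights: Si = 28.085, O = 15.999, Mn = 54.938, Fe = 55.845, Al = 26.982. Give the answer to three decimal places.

1.988 Al apfu

MnO: 35.59/70.937 = 0.50171 mol → 0.50171 mol Mn, 0.50171 mol O.
FeO: 7.40/71.844 = 0.10300 mol → 0.10300 mol Fe, 0.10300 mol O.
Al2O3: 20.43/101.961 = 0.20037 mol → 0.40074 mol Al, 0.60111 mol O.
SiO2: 36.45/60.083 = 0.60666 mol → 0.60666 mol Si, 1.21332 mol O.
Total oxygen = 2.41914 mol. Normalization factor = 12/2.41914 = 4.96044.
Al per 12 O = 0.40074 × 4.96044 = 1.988.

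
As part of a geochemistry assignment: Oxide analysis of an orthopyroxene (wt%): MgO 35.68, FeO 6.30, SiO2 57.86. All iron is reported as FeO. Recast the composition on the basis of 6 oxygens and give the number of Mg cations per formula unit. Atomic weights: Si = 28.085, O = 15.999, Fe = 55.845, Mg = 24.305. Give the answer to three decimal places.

MgO: 35.68/40.304 = 0.88527 mol → 0.88527 mol Mg, 0.88527 mol O.
FeO: 6.30/71.844 = 0.08769 mol → 0.08769 mol Fe, 0.08769 mol O.
SiO2: 57.86/60.083 = 0.96300 mol → 0.96300 mol Si, 1.92600 mol O.
Total oxygen = 2.89896 mol. Normalization factor = 6/2.89896 = 2.06971.
Mg per 6 O = 0.88527 × 2.06971 = 1.832.

1.832 Mg apfu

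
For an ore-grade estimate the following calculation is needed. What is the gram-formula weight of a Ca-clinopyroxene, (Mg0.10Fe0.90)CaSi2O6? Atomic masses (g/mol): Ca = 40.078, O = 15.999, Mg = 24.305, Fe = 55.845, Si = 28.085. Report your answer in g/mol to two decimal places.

244.93 g/mol

M = 0.10(24.305) + 0.90(55.845) + 1(40.078) + 2(28.085) + 6(15.999)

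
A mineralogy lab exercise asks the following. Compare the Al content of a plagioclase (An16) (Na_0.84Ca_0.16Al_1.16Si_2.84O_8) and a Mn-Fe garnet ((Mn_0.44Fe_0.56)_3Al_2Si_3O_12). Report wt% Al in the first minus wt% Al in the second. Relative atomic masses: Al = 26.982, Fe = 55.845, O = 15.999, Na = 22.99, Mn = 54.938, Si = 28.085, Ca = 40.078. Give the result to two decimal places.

0.95 percentage points

Al in Na_0.84Ca_0.16Al_1.16Si_2.84O_8: molar mass 264.777 g/mol; 1.16×26.982 = 31.299 g → 11.82 wt%.
Al in (Mn_0.44Fe_0.56)_3Al_2Si_3O_12: molar mass 496.545 g/mol; 2×26.982 = 53.964 g → 10.87 wt%.
Difference = 11.82 − 10.87 = 0.95 percentage points.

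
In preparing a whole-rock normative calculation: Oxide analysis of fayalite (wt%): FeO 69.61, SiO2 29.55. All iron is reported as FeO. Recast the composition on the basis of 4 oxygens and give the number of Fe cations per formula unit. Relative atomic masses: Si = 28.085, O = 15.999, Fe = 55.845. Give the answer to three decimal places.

1.985 Fe apfu

FeO (M=71.844): mol = 0.96890; Fe = 0.96890, O = 0.96890.
SiO2 (M=60.083): mol = 0.49182; Si = 0.49182, O = 0.98364.
ΣO = 1.95254; factor = 4/ΣO = 2.04861.
Fe apfu = 0.96890 × 2.04861 = 1.985.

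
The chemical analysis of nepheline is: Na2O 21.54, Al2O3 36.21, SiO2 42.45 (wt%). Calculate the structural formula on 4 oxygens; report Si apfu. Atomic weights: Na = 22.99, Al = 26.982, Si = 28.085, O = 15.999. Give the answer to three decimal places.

1.000 Si apfu

Na2O (M=61.979): mol = 0.34754; Na = 0.69508, O = 0.34754.
Al2O3 (M=101.961): mol = 0.35514; Al = 0.71028, O = 1.06542.
SiO2 (M=60.083): mol = 0.70652; Si = 0.70652, O = 1.41304.
ΣO = 2.82600; factor = 4/ΣO = 1.41543.
Si apfu = 0.70652 × 1.41543 = 1.000.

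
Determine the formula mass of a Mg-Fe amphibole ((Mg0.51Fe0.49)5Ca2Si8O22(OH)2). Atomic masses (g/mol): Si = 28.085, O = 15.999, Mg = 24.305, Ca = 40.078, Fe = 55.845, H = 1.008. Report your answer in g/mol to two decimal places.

M = 2.55(24.305) + 2.45(55.845) + 2(40.078) + 8(28.085) + 24(15.999) + 2(1.008)

889.63 g/mol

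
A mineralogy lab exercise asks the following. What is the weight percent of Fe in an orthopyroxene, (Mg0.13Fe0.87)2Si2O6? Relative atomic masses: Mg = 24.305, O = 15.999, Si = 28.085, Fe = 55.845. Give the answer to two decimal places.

38.01 wt%

M((Mg0.13Fe0.87)2Si2O6) = 255.654 g/mol.
Fe contributes 1.74 × 55.845 = 97.170 g per mole.
97.170/255.654 = 0.3801 → 38.01%.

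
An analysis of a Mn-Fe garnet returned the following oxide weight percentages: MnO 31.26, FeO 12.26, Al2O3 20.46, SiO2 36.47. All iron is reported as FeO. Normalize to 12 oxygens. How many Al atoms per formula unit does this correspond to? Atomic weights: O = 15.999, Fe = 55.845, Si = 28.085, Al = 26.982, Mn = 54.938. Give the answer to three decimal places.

MnO (M=70.937): mol = 0.44067; Mn = 0.44067, O = 0.44067.
FeO (M=71.844): mol = 0.17065; Fe = 0.17065, O = 0.17065.
Al2O3 (M=101.961): mol = 0.20066; Al = 0.40132, O = 0.60198.
SiO2 (M=60.083): mol = 0.60699; Si = 0.60699, O = 1.21398.
ΣO = 2.42728; factor = 12/ΣO = 4.94381.
Al apfu = 0.40132 × 4.94381 = 1.984.

1.984 Al apfu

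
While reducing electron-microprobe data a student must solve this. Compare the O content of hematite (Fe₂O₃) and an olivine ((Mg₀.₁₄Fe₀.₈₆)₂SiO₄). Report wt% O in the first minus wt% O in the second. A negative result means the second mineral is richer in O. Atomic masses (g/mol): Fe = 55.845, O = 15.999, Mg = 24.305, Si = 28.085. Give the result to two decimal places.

-2.77 percentage points

M(Fe₂O₃) = 159.687 g/mol, so wt% O = 47.997/159.687 × 100 = 30.06%.
M((Mg₀.₁₄Fe₀.₈₆)₂SiO₄) = 194.940 g/mol, so wt% O = 63.996/194.940 × 100 = 32.83%.
30.06 − 32.83 = -2.77 pp.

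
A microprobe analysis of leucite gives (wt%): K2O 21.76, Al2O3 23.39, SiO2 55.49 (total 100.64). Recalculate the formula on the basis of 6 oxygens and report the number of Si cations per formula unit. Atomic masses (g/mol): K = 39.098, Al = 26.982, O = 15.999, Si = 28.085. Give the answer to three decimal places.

2.003 Si apfu

K2O: 21.76/94.195 = 0.23101 mol → 0.46202 mol K, 0.23101 mol O.
Al2O3: 23.39/101.961 = 0.22940 mol → 0.45880 mol Al, 0.68820 mol O.
SiO2: 55.49/60.083 = 0.92356 mol → 0.92356 mol Si, 1.84712 mol O.
Total oxygen = 2.76633 mol. Normalization factor = 6/2.76633 = 2.16894.
Si per 6 O = 0.92356 × 2.16894 = 2.003.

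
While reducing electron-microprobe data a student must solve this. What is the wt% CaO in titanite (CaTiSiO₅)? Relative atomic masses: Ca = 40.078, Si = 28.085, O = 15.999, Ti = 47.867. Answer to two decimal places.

Molar mass of CaTiSiO₅ = 1*40.078 + 1*47.867 + 1*28.085 + 5*15.999 = 196.025 g/mol.
Each formula unit contains 1 Ca, equivalent to 1/1 = 1.0000 mol CaO.
M(CaO) = 1×40.078 + 1×15.999 = 56.077 g/mol.
Mass of CaO per formula unit = 1.0000 × 56.077 = 56.077 g.
CaO wt% = 56.077 / 196.025 × 100 = 28.61%.

28.61 wt%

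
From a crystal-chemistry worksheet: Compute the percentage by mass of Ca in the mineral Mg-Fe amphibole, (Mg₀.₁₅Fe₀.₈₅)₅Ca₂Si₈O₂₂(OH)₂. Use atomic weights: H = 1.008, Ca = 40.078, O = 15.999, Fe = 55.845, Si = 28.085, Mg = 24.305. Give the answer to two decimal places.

M((Mg₀.₁₅Fe₀.₈₅)₅Ca₂Si₈O₂₂(OH)₂) = 946.398 g/mol.
Ca contributes 2 × 40.078 = 80.156 g per mole.
80.156/946.398 = 0.0847 → 8.47%.

8.47 wt%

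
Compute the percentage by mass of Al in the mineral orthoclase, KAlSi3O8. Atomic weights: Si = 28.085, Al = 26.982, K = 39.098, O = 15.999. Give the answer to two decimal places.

9.69 wt%

Molar mass of KAlSi3O8: 1·39.098 + 1·26.982 + 3·28.085 + 8·15.999 = 278.327 g/mol.
Mass of Al per formula unit: 1 × 26.982 = 26.982 g.
Weight fraction Al = 26.982 / 278.327 = 0.0969.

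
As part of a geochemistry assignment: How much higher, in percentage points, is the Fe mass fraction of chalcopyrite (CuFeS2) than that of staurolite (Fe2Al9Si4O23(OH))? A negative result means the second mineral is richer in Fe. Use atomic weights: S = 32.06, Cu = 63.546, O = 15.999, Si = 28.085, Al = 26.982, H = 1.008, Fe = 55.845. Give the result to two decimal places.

M(CuFeS2) = 183.511 g/mol, so wt% Fe = 55.845/183.511 × 100 = 30.43%.
M(Fe2Al9Si4O23(OH)) = 851.852 g/mol, so wt% Fe = 111.690/851.852 × 100 = 13.11%.
30.43 − 13.11 = 17.32 pp.

17.32 percentage points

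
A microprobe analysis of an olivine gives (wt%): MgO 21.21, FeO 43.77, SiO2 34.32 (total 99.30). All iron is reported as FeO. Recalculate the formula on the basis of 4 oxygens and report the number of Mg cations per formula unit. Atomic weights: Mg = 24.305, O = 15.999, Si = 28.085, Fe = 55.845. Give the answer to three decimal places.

MgO: 21.21/40.304 = 0.52625 mol → 0.52625 mol Mg, 0.52625 mol O.
FeO: 43.77/71.844 = 0.60924 mol → 0.60924 mol Fe, 0.60924 mol O.
SiO2: 34.32/60.083 = 0.57121 mol → 0.57121 mol Si, 1.14242 mol O.
Total oxygen = 2.27791 mol. Normalization factor = 4/2.27791 = 1.75600.
Mg per 4 O = 0.52625 × 1.75600 = 0.924.

0.924 Mg apfu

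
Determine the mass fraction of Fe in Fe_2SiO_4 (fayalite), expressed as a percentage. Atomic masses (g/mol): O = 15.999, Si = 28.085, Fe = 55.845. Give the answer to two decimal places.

M(Fe_2SiO_4) = 203.771 g/mol.
Fe contributes 2 × 55.845 = 111.690 g per mole.
111.690/203.771 = 0.5481 → 54.81%.

54.81 wt%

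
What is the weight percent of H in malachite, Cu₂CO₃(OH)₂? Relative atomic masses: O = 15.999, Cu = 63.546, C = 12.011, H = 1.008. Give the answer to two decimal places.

0.91 mass %

M(Cu₂CO₃(OH)₂) = 221.114 g/mol.
H contributes 2 × 1.008 = 2.016 g per mole.
2.016/221.114 = 0.0091 → 0.91%.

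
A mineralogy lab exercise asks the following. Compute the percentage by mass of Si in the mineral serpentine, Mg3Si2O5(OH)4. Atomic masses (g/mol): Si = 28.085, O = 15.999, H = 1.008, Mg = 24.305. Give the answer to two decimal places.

20.27 weight percent

Molar mass of Mg3Si2O5(OH)4: 3×24.305 + 2×28.085 + 9×15.999 + 4×1.008 = 277.108 g/mol.
Mass of Si per formula unit: 2 × 28.085 = 56.170 g.
Weight fraction Si = 56.170 / 277.108 = 0.2027.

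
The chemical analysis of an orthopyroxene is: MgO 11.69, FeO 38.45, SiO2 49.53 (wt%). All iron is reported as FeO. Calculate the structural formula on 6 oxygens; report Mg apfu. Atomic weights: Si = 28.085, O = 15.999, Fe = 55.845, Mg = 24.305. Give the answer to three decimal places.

MgO (M=40.304): mol = 0.29005; Mg = 0.29005, O = 0.29005.
FeO (M=71.844): mol = 0.53519; Fe = 0.53519, O = 0.53519.
SiO2 (M=60.083): mol = 0.82436; Si = 0.82436, O = 1.64872.
ΣO = 2.47396; factor = 6/ΣO = 2.42526.
Mg apfu = 0.29005 × 2.42526 = 0.703.

0.703 Mg apfu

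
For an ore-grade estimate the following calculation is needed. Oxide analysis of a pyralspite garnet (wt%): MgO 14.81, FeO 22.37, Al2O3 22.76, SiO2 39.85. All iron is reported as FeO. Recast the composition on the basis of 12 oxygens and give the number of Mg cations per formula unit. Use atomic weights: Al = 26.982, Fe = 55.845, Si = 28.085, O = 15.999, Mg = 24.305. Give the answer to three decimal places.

1.648 Mg apfu

14.81 wt% MgO ÷ 40.304 g/mol = 0.36746 mol, giving 0.36746 Mg and 0.36746 O.
22.37 wt% FeO ÷ 71.844 g/mol = 0.31137 mol, giving 0.31137 Fe and 0.31137 O.
22.76 wt% Al2O3 ÷ 101.961 g/mol = 0.22322 mol, giving 0.44644 Al and 0.66966 O.
39.85 wt% SiO2 ÷ 60.083 g/mol = 0.66325 mol, giving 0.66325 Si and 1.32650 O.
Oxygen sums to 2.67499; scaling by 12/2.67499 = 4.48600 puts the formula on 12 O.
Mg: 0.36746 × 4.48600 = 1.648 atoms per formula unit.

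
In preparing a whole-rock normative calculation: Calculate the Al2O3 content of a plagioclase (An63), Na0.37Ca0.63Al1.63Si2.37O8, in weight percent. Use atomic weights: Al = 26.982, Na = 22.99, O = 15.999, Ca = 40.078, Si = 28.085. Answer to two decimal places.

Molar mass of Na0.37Ca0.63Al1.63Si2.37O8 = 0.37×22.99 + 0.63×40.078 + 1.63×26.982 + 2.37×28.085 + 8×15.999 = 272.290 g/mol.
Each formula unit contains 1.63 Al, equivalent to 1.63/2 = 0.8150 mol Al2O3.
M(Al2O3) = 2×26.982 + 3×15.999 = 101.961 g/mol.
Mass of Al2O3 per formula unit = 0.8150 × 101.961 = 83.098 g.
Al2O3 wt% = 83.098 / 272.290 × 100 = 30.52%.

30.52 wt%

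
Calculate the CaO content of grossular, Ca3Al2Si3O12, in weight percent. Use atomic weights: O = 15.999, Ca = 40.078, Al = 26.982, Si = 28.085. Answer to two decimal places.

Molar mass of Ca3Al2Si3O12 = 3*40.078 + 2*26.982 + 3*28.085 + 12*15.999 = 450.441 g/mol.
Each formula unit contains 3 Ca, equivalent to 3/1 = 3.0000 mol CaO.
M(CaO) = 1×40.078 + 1×15.999 = 56.077 g/mol.
Mass of CaO per formula unit = 3.0000 × 56.077 = 168.231 g.
CaO wt% = 168.231 / 450.441 × 100 = 37.35%.

37.35 wt%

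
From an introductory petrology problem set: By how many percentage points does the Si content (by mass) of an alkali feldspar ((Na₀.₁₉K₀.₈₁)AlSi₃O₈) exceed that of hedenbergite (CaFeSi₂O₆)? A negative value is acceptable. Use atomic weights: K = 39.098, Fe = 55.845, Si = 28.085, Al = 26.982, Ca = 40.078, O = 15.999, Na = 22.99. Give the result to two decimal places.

7.97 percentage points

First mineral: 84.255 g Si in 275.266 g formula = 30.61 wt% Si.
Second mineral: 56.170 g Si in 248.087 g formula = 22.64 wt% Si.
30.61% − 22.64% gives a difference of 7.97 percentage points.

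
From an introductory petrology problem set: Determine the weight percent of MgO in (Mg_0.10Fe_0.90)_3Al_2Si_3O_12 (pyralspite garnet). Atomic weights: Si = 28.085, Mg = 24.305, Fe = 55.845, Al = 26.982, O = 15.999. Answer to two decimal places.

2.48 wt%

Formula mass = 488.280 g/mol.
0.30 Mg → 0.3000 mol MgO per formula unit; M(MgO) = 40.304, so MgO mass = 12.091 g.
12.091/488.280 × 100 = 2.48 wt%.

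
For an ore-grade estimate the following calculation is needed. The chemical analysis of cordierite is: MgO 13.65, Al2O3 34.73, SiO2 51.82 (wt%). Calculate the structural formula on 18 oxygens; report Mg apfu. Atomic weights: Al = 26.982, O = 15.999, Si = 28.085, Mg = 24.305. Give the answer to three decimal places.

13.65 wt% MgO ÷ 40.304 g/mol = 0.33868 mol, giving 0.33868 Mg and 0.33868 O.
34.73 wt% Al2O3 ÷ 101.961 g/mol = 0.34062 mol, giving 0.68124 Al and 1.02186 O.
51.82 wt% SiO2 ÷ 60.083 g/mol = 0.86247 mol, giving 0.86247 Si and 1.72494 O.
Oxygen sums to 3.08548; scaling by 18/3.08548 = 5.83378 puts the formula on 18 O.
Mg: 0.33868 × 5.83378 = 1.976 atoms per formula unit.

1.976 Mg apfu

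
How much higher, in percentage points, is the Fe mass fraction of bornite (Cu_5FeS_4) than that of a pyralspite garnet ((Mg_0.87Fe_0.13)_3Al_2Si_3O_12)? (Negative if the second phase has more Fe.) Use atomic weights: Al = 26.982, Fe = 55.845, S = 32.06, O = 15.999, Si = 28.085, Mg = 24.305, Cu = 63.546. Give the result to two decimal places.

M(Cu_5FeS_4) = 501.815 g/mol, so wt% Fe = 55.845/501.815 × 100 = 11.13%.
M((Mg_0.87Fe_0.13)_3Al_2Si_3O_12) = 415.423 g/mol, so wt% Fe = 21.780/415.423 × 100 = 5.24%.
11.13 − 5.24 = 5.89 pp.

5.89 percentage points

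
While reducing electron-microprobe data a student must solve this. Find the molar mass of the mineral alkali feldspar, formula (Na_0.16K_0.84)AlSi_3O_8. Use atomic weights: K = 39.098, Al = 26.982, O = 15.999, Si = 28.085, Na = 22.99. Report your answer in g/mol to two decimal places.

Na: 0.16 × 22.99 = 3.6784
K: 0.84 × 39.098 = 32.8423
Al: 1 × 26.982 = 26.9820
Si: 3 × 28.085 = 84.2550
O: 8 × 15.999 = 127.9920
Summing the contributions gives the formula mass.

275.75 g/mol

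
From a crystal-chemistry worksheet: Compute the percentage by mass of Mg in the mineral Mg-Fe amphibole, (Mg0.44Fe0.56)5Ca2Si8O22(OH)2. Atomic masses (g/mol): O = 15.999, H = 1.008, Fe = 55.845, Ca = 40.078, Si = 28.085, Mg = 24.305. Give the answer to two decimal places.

M((Mg0.44Fe0.56)5Ca2Si8O22(OH)2) = 900.665 g/mol.
Mg contributes 2.20 × 24.305 = 53.471 g per mole.
53.471/900.665 = 0.0594 → 5.94%.

5.94 mass %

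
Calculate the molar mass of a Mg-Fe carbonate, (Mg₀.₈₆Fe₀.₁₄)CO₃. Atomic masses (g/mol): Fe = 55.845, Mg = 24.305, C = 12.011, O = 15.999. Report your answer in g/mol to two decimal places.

The formula mass is the sum 0.86·24.305 + 0.14·55.845 + 1·12.011 + 3·15.999.

88.73 g/mol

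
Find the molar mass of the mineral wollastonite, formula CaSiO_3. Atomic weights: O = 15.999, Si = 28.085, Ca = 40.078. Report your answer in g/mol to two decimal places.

116.16 g/mol

M = 1×40.078 + 1×28.085 + 3×15.999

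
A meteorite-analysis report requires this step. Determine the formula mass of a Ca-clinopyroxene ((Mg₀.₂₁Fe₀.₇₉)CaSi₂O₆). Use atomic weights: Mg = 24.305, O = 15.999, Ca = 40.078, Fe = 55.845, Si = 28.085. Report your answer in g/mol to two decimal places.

The formula mass is the sum 0.21×24.305 + 0.79×55.845 + 1×40.078 + 2×28.085 + 6×15.999.

241.46 g/mol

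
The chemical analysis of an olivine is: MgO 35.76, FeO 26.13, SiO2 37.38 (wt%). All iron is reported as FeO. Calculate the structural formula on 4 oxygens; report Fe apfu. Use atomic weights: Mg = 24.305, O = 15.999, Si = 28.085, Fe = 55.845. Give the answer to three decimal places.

MgO: 35.76/40.304 = 0.88726 mol → 0.88726 mol Mg, 0.88726 mol O.
FeO: 26.13/71.844 = 0.36370 mol → 0.36370 mol Fe, 0.36370 mol O.
SiO2: 37.38/60.083 = 0.62214 mol → 0.62214 mol Si, 1.24428 mol O.
Total oxygen = 2.49524 mol. Normalization factor = 4/2.49524 = 1.60305.
Fe per 4 O = 0.36370 × 1.60305 = 0.583.

0.583 Fe apfu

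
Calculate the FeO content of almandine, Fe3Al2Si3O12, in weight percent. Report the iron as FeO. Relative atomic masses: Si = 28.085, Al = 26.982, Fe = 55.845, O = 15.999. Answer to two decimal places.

M(Fe3Al2Si3O12) = 497.742 g/mol; M(FeO) = 71.844 g/mol.
Moles FeO per formula unit = 3 Fe ÷ 1 = 3.0000.
FeO fraction = (3.0000 × 71.844) / 497.742 = 215.532/497.742 = 0.4330.

43.30 wt%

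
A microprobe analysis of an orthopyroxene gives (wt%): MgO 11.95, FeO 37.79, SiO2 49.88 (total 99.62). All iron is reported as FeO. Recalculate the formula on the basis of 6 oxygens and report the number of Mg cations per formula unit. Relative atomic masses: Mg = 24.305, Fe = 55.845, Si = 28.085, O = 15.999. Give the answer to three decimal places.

0.717 Mg apfu

MgO (M=40.304): mol = 0.29650; Mg = 0.29650, O = 0.29650.
FeO (M=71.844): mol = 0.52600; Fe = 0.52600, O = 0.52600.
SiO2 (M=60.083): mol = 0.83018; Si = 0.83018, O = 1.66036.
ΣO = 2.48286; factor = 6/ΣO = 2.41657.
Mg apfu = 0.29650 × 2.41657 = 0.717.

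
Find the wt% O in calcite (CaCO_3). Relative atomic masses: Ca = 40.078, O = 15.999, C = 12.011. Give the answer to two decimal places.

47.96 weight percent

M(CaCO_3) = 100.086 g/mol.
O contributes 3 × 15.999 = 47.997 g per mole.
47.997/100.086 = 0.4796 → 47.96%.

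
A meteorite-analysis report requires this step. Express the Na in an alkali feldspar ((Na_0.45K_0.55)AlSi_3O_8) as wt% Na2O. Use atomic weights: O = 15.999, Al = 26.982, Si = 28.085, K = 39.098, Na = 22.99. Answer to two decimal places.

5.14 wt%

M((Na_0.45K_0.55)AlSi_3O_8) = 271.078 g/mol; M(Na2O) = 61.979 g/mol.
Moles Na2O per formula unit = 0.45 Na ÷ 2 = 0.2250.
Na2O fraction = (0.2250 × 61.979) / 271.078 = 13.945/271.078 = 0.0514.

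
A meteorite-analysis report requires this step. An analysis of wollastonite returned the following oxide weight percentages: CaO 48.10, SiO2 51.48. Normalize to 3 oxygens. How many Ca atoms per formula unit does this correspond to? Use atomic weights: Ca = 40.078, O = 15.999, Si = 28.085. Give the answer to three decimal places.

CaO (M=56.077): mol = 0.85775; Ca = 0.85775, O = 0.85775.
SiO2 (M=60.083): mol = 0.85681; Si = 0.85681, O = 1.71362.
ΣO = 2.57137; factor = 3/ΣO = 1.16669.
Ca apfu = 0.85775 × 1.16669 = 1.001.

1.001 Ca apfu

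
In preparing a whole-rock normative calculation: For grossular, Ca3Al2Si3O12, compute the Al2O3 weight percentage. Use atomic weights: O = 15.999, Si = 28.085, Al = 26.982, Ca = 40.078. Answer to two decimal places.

Molar mass of Ca3Al2Si3O12 = 3·40.078 + 2·26.982 + 3·28.085 + 12·15.999 = 450.441 g/mol.
Each formula unit contains 2 Al, equivalent to 2/2 = 1.0000 mol Al2O3.
M(Al2O3) = 2×26.982 + 3×15.999 = 101.961 g/mol.
Mass of Al2O3 per formula unit = 1.0000 × 101.961 = 101.961 g.
Al2O3 wt% = 101.961 / 450.441 × 100 = 22.64%.

22.64 wt%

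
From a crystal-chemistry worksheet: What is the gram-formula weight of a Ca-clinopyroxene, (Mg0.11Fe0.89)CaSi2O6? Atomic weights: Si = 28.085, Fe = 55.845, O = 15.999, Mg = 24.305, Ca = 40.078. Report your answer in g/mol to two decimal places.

244.62 g/mol

M = 0.11×24.305 + 0.89×55.845 + 1×40.078 + 2×28.085 + 6×15.999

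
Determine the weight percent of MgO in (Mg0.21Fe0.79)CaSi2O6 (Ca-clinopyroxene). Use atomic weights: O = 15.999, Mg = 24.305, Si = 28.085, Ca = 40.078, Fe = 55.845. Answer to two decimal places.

M((Mg0.21Fe0.79)CaSi2O6) = 241.464 g/mol; M(MgO) = 40.304 g/mol.
Moles MgO per formula unit = 0.21 Mg ÷ 1 = 0.2100.
MgO fraction = (0.2100 × 40.304) / 241.464 = 8.464/241.464 = 0.0351.

3.51 wt%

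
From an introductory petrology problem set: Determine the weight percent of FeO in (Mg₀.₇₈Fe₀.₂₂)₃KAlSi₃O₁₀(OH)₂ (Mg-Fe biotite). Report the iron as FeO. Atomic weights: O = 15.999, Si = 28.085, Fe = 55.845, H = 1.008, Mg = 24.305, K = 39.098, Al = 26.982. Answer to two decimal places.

10.82 wt%

Formula mass = 438.070 g/mol.
0.66 Fe → 0.6600 mol FeO per formula unit; M(FeO) = 71.844, so FeO mass = 47.417 g.
47.417/438.070 × 100 = 10.82 wt%.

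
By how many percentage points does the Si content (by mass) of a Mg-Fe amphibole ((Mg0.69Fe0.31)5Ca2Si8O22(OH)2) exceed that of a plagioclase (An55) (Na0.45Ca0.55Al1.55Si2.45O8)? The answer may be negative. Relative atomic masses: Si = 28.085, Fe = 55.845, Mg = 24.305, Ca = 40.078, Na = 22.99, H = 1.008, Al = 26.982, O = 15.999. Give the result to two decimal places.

0.70 percentage points

M((Mg0.69Fe0.31)5Ca2Si8O22(OH)2) = 861.240 g/mol, so wt% Si = 224.680/861.240 × 100 = 26.09%.
M(Na0.45Ca0.55Al1.55Si2.45O8) = 271.011 g/mol, so wt% Si = 68.808/271.011 × 100 = 25.39%.
26.09 − 25.39 = 0.70 pp.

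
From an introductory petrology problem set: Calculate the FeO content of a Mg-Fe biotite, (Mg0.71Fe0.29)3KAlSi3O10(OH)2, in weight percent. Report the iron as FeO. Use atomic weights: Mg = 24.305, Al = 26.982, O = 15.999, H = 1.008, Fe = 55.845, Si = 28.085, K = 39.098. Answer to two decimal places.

Formula mass = 444.694 g/mol.
0.87 Fe → 0.8700 mol FeO per formula unit; M(FeO) = 71.844, so FeO mass = 62.504 g.
62.504/444.694 × 100 = 14.06 wt%.

14.06 wt%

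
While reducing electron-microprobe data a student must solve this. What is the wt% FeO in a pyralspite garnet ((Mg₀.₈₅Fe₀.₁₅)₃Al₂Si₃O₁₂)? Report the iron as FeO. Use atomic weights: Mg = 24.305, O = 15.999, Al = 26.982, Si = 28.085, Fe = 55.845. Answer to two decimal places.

7.75 wt%

Molar mass of (Mg₀.₈₅Fe₀.₁₅)₃Al₂Si₃O₁₂ = 2.55·24.305 + 0.45·55.845 + 2·26.982 + 3·28.085 + 12·15.999 = 417.315 g/mol.
Each formula unit contains 0.45 Fe, equivalent to 0.45/1 = 0.4500 mol FeO.
M(FeO) = 1×55.845 + 1×15.999 = 71.844 g/mol.
Mass of FeO per formula unit = 0.4500 × 71.844 = 32.330 g.
FeO wt% = 32.330 / 417.315 × 100 = 7.75%.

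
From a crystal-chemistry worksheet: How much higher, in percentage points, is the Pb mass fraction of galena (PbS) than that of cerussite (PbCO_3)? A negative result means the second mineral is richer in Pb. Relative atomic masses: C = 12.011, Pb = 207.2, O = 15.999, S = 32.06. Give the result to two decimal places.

M(PbS) = 239.260 g/mol, so wt% Pb = 207.200/239.260 × 100 = 86.60%.
M(PbCO_3) = 267.208 g/mol, so wt% Pb = 207.200/267.208 × 100 = 77.54%.
86.60 − 77.54 = 9.06 pp.

9.06 percentage points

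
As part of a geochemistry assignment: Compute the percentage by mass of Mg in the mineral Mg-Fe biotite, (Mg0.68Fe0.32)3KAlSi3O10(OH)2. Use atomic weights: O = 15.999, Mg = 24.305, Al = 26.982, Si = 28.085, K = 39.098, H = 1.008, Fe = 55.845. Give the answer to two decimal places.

Formula mass = 2.04×24.305 + 0.96×55.845 + 1×39.098 + 1×26.982 + 3×28.085 + 12×15.999 + 2×1.008 = 447.532 g/mol, of which 49.582 g is Mg.
So Mg makes up 49.582/447.532 = 0.1108 of the mass, i.e. 11.08%.

11.08 weight percent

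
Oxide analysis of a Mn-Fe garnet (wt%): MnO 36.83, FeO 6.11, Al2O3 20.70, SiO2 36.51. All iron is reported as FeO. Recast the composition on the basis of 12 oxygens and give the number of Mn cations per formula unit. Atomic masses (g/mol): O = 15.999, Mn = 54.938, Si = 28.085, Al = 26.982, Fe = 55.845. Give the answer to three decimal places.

2.565 Mn apfu

36.83 wt% MnO ÷ 70.937 g/mol = 0.51919 mol, giving 0.51919 Mn and 0.51919 O.
6.11 wt% FeO ÷ 71.844 g/mol = 0.08505 mol, giving 0.08505 Fe and 0.08505 O.
20.70 wt% Al2O3 ÷ 101.961 g/mol = 0.20302 mol, giving 0.40604 Al and 0.60906 O.
36.51 wt% SiO2 ÷ 60.083 g/mol = 0.60766 mol, giving 0.60766 Si and 1.21532 O.
Oxygen sums to 2.42862; scaling by 12/2.42862 = 4.94108 puts the formula on 12 O.
Mn: 0.51919 × 4.94108 = 2.565 atoms per formula unit.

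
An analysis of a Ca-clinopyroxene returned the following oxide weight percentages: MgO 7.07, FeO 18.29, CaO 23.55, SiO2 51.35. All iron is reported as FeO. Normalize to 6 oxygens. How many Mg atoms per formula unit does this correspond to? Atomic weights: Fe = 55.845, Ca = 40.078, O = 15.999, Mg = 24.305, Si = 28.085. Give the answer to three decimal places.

0.411 Mg apfu

7.07 wt% MgO ÷ 40.304 g/mol = 0.17542 mol, giving 0.17542 Mg and 0.17542 O.
18.29 wt% FeO ÷ 71.844 g/mol = 0.25458 mol, giving 0.25458 Fe and 0.25458 O.
23.55 wt% CaO ÷ 56.077 g/mol = 0.41996 mol, giving 0.41996 Ca and 0.41996 O.
51.35 wt% SiO2 ÷ 60.083 g/mol = 0.85465 mol, giving 0.85465 Si and 1.70930 O.
Oxygen sums to 2.55926; scaling by 6/2.55926 = 2.34443 puts the formula on 6 O.
Mg: 0.17542 × 2.34443 = 0.411 atoms per formula unit.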